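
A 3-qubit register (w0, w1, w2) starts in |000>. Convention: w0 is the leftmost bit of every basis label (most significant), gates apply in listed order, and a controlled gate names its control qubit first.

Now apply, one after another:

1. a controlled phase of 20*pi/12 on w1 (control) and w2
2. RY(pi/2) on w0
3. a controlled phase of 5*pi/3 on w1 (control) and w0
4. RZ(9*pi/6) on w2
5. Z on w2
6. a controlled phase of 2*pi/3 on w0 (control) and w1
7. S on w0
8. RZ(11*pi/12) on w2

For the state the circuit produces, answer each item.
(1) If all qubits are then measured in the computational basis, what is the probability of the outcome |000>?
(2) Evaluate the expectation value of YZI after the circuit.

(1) Outcome |000> occurs with probability 1/2.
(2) In the final state, YZI has expectation 1.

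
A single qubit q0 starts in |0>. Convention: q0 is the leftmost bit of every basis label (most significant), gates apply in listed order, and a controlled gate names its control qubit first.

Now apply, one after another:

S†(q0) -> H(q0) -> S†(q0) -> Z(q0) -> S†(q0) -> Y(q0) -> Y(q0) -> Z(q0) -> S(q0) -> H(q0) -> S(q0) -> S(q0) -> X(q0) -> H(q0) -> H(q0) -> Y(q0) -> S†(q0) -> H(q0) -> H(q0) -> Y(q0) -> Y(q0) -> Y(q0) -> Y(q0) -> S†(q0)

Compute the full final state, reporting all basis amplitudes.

After the circuit, the state carries amplitude -1/2 - I/2 on |0>, -1/2 + I/2 on |1>.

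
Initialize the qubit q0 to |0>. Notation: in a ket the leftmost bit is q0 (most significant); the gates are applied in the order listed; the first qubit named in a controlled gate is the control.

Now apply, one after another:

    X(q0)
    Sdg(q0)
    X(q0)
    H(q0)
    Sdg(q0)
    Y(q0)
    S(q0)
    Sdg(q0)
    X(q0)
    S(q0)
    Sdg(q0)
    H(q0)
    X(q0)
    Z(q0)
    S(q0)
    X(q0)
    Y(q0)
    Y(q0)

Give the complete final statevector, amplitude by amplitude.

The final amplitudes are 1/2 - I/2 on |0>, 1/2 - I/2 on |1>.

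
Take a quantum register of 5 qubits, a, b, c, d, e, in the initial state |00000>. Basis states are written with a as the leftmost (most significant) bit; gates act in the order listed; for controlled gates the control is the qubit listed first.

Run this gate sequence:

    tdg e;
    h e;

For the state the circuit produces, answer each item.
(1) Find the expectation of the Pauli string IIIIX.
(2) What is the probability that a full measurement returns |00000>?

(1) The expectation value of IIIIX is 1.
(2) The probability of measuring |00000> is 1/2.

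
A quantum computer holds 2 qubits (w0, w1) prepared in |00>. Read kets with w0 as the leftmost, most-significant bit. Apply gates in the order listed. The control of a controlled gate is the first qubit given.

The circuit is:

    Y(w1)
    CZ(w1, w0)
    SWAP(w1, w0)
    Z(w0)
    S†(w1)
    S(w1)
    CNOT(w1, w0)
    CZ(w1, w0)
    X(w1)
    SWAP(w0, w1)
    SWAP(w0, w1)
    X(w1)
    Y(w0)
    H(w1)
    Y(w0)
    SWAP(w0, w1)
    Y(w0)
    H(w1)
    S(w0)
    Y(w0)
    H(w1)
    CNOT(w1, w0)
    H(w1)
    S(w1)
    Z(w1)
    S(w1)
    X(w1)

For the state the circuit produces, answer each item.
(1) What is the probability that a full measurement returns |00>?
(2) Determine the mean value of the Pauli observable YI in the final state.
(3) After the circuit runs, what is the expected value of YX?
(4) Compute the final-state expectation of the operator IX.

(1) Outcome |00> occurs with probability 1/4. Key observation: steps 10-11 multiply out to the identity, so the circuit reduces to the remaining gates.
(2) The expectation value of YI is 1.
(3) In the final state, YX has expectation -1.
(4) The observable IX averages to -1.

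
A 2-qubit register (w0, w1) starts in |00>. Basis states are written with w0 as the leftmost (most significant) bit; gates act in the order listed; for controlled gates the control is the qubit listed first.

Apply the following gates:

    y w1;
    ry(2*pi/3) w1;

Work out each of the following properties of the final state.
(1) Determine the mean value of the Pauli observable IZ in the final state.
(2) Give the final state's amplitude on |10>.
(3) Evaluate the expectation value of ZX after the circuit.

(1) In the final state, IZ has expectation 1/2.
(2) |10> carries amplitude 0 in the final state.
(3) In the final state, ZX has expectation -sqrt(3)/2.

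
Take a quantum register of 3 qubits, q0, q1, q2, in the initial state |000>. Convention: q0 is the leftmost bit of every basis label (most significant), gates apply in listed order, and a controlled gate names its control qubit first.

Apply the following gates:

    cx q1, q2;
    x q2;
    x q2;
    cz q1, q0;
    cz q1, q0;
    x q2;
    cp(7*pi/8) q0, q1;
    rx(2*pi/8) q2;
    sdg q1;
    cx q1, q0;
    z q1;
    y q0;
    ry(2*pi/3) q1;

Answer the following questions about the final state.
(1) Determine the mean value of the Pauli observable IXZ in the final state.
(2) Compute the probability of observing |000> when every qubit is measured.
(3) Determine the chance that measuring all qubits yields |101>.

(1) In the final state, IXZ has expectation -sqrt(6)/4. Key observation: gates 3-6 undo each other exactly, leaving only the rest of the circuit to track.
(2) The probability of measuring |000> is 0.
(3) Outcome |101> occurs with probability sqrt(2)/16 + 1/8.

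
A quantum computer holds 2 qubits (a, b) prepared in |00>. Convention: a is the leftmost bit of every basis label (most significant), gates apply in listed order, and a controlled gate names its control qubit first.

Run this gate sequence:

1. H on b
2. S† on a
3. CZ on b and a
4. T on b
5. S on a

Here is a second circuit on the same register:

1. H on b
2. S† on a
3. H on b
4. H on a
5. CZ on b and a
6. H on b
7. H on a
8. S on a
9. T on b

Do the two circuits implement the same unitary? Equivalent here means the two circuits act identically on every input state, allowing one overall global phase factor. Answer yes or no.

No, they are not equivalent — no single phase factor reconciles the two unitaries.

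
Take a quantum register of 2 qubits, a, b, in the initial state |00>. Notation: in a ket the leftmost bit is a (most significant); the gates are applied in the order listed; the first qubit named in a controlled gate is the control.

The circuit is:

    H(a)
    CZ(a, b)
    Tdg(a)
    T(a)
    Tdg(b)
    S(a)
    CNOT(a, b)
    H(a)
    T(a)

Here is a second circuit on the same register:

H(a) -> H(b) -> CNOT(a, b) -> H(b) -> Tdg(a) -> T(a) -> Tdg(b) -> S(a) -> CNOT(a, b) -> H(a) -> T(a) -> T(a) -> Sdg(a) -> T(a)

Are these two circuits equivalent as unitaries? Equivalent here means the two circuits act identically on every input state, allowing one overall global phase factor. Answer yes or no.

Yes, they are equivalent — the unitaries differ by at most a global phase.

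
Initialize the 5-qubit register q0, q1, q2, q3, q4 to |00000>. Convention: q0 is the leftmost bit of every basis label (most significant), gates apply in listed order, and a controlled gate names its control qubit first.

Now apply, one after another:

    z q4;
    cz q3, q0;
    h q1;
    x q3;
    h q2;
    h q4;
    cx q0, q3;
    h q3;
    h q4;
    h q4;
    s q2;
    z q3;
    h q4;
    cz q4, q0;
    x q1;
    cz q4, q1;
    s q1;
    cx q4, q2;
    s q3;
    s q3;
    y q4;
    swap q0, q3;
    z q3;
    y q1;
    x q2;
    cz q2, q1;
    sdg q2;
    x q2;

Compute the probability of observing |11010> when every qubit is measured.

Outcome |11010> occurs with probability 0.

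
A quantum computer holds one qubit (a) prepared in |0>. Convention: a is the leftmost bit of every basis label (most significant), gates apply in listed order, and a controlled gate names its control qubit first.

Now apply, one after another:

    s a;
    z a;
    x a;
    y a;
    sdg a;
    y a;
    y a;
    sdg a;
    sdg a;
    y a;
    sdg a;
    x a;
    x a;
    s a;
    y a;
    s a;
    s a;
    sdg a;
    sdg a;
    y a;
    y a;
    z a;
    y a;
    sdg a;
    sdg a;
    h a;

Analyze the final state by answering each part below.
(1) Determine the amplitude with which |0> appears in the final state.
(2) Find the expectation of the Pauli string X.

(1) The final state's coefficient on |0> equals -sqrt(2)/2.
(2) In the final state, X has expectation -1.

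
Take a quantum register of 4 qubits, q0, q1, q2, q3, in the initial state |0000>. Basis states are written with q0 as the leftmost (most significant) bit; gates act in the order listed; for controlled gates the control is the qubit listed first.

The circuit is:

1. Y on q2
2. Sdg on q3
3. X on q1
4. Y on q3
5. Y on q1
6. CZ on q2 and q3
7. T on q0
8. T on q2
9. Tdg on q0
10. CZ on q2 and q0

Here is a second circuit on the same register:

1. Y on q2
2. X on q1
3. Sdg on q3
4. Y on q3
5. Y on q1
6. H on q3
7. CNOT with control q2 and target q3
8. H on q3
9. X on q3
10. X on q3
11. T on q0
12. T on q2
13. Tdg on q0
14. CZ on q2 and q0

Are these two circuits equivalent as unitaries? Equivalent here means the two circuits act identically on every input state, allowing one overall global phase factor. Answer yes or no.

Yes: on every input state the two circuits agree up to one overall phase factor.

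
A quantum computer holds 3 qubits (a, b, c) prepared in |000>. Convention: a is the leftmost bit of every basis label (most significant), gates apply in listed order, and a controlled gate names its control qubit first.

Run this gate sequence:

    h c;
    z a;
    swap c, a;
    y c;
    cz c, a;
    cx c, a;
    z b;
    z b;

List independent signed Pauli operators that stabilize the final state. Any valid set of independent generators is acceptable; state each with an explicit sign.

The stabilizer group can be generated by -XII, +IZI, -IIZ, among other valid generating sets.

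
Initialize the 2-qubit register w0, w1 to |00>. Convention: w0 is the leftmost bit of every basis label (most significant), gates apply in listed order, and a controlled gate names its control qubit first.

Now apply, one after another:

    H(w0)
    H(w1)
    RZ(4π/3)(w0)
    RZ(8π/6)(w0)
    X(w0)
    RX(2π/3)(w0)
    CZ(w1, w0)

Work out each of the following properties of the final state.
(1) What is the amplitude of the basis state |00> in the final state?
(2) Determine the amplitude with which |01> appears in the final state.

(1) The final state's coefficient on |00> equals 1/4.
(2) |01> carries amplitude 1/4 in the final state.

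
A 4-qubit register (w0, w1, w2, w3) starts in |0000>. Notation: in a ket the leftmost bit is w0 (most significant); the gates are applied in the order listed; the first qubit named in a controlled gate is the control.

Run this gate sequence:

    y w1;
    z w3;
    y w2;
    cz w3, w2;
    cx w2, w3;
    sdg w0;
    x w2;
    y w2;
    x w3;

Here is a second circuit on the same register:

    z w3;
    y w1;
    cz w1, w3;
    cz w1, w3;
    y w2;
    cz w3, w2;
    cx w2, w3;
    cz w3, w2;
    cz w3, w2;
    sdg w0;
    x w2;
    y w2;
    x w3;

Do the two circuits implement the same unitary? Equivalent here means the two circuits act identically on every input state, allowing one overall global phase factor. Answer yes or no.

Yes — the two circuits implement the same unitary up to a global phase.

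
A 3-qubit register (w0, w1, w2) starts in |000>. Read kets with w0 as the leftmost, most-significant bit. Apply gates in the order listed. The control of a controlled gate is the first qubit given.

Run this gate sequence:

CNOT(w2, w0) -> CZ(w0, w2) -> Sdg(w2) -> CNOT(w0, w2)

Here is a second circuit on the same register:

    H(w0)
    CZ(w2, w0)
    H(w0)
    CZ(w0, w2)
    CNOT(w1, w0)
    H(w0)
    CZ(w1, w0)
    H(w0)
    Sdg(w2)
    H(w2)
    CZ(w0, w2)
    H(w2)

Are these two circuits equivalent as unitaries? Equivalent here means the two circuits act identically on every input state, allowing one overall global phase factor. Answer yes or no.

Yes — the two circuits implement the same unitary up to a global phase.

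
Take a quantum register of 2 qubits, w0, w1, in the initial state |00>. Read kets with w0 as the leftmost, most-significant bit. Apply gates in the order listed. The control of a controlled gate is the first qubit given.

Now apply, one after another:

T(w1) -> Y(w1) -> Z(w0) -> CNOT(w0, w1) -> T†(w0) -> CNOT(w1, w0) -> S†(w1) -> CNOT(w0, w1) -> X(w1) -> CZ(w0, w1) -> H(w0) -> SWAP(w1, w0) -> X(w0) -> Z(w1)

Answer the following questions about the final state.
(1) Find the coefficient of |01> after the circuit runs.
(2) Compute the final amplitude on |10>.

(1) The final state's coefficient on |01> equals -sqrt(2)/2.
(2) The final state's coefficient on |10> equals 0.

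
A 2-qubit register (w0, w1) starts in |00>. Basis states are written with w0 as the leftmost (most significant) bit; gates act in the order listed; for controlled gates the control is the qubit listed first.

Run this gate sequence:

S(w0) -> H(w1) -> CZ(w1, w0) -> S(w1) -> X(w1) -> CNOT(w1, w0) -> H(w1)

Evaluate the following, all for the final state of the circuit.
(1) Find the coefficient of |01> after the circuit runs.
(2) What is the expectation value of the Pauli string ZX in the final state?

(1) The amplitude on |01> is I/2.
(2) In the final state, ZX has expectation 1.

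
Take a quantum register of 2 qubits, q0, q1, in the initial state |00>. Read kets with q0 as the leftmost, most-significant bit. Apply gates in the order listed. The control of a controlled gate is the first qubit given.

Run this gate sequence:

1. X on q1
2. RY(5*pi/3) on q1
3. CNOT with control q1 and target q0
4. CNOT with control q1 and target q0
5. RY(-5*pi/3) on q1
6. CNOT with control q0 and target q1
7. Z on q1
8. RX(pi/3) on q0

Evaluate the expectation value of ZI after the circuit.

In the final state, ZI has expectation 1/2. Key observation: steps 2-5 multiply out to the identity, so the circuit reduces to the remaining gates.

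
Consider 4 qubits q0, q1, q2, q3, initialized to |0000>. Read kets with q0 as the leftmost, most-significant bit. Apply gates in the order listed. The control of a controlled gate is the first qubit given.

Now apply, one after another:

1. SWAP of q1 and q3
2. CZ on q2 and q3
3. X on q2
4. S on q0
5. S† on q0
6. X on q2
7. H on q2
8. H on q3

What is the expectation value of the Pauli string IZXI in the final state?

In the final state, IZXI has expectation 1. Key observation: the block from step 3 through step 6 cancels to the identity and can be dropped.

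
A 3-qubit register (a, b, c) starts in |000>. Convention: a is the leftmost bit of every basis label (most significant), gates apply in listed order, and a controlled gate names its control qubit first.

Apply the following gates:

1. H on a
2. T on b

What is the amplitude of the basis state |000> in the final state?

The final state's coefficient on |000> equals sqrt(2)/2.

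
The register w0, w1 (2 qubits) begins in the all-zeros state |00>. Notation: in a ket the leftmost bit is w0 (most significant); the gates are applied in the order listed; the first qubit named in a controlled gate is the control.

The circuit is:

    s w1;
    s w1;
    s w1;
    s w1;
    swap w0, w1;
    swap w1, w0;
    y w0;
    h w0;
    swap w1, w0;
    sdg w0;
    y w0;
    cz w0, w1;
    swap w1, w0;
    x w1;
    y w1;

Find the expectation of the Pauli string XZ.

The observable XZ averages to -1.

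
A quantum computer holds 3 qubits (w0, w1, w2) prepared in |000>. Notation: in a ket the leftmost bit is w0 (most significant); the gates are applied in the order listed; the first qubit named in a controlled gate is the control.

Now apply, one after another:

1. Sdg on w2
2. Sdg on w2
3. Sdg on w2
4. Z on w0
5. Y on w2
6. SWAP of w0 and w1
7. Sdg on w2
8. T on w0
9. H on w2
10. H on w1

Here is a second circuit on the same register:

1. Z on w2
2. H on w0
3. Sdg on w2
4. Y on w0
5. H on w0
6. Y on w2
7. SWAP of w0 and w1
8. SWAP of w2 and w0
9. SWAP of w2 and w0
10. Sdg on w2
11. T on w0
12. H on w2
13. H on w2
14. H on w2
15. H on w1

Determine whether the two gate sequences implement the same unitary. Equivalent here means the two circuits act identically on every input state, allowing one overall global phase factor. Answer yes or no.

No: there is an input state on which the two circuits produce genuinely different outputs (not merely differing by a phase).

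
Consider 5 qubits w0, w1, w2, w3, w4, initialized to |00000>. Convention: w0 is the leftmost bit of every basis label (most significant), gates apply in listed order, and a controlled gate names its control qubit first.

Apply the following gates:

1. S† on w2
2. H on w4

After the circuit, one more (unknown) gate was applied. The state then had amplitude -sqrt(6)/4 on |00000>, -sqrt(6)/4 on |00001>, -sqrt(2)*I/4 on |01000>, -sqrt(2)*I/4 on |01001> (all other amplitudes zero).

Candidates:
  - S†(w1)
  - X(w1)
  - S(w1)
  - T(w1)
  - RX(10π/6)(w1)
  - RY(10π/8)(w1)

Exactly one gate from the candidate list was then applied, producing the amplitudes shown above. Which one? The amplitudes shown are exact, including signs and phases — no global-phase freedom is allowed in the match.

The unique candidate consistent with the amplitudes is RX(10π/6)(w1).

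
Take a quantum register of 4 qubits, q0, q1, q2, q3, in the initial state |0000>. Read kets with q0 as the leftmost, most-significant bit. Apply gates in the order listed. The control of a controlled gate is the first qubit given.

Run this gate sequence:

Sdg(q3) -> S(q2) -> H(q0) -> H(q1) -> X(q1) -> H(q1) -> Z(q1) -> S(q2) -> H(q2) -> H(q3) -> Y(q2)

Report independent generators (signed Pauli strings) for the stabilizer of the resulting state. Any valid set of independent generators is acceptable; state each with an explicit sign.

One valid set of independent stabilizer generators is +XIII, -IIXI, +IIIX, +IZII (any independent generating set of the same group is equally correct). Key observation: the block from step 4 through step 7 cancels to the identity and can be dropped.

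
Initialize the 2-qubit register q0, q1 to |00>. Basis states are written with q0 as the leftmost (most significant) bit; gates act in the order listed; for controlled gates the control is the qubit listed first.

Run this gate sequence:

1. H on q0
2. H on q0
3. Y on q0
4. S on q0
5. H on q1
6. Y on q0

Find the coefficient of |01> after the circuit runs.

The amplitude on |01> is sqrt(2)*I/2.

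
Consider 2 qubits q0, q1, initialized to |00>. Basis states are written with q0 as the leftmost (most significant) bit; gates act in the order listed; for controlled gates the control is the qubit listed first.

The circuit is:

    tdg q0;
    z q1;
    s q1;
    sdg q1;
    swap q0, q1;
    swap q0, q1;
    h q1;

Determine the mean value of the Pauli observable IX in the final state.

In the final state, IX has expectation 1.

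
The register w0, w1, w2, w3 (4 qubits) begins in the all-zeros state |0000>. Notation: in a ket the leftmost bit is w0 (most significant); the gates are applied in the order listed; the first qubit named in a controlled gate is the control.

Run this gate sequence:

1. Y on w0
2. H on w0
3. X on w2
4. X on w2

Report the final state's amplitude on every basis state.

The resulting statevector has amplitude sqrt(2)*I/2 on |0000>, -sqrt(2)*I/2 on |1000>, and 0 on every other basis state.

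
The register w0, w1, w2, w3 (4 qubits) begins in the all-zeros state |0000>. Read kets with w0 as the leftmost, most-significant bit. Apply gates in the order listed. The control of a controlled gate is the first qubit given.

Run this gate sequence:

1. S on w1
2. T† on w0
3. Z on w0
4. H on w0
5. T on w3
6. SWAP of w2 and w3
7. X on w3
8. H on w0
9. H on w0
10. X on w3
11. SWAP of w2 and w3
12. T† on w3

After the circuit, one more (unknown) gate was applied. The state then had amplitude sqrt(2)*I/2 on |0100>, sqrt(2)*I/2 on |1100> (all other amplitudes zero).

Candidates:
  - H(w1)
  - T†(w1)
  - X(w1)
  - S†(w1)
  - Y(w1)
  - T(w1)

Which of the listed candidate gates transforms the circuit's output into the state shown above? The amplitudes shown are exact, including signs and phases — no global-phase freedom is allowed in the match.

It was Y(w1) that produced the state shown.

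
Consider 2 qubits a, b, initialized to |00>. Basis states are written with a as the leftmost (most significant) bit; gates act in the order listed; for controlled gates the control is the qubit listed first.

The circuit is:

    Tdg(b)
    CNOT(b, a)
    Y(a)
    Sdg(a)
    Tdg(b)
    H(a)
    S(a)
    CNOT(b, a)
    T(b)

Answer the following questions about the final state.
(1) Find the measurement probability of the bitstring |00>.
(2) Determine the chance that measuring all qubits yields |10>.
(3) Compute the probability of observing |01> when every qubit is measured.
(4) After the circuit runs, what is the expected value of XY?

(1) A full measurement returns |00> with probability 1/2.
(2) The probability of measuring |10> is 1/2.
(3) Outcome |01> occurs with probability 0.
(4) The expectation value of XY is 0.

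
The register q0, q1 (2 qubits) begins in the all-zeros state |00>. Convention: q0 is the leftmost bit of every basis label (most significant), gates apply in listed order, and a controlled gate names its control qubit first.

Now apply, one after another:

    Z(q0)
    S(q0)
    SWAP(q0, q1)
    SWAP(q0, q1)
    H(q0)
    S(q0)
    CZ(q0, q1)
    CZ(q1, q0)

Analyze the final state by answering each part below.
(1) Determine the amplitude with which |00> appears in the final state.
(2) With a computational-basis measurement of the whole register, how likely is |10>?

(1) The final state's coefficient on |00> equals sqrt(2)/2. Key observation: steps 3-4 multiply out to the identity, so the circuit reduces to the remaining gates.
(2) Outcome |10> occurs with probability 1/2.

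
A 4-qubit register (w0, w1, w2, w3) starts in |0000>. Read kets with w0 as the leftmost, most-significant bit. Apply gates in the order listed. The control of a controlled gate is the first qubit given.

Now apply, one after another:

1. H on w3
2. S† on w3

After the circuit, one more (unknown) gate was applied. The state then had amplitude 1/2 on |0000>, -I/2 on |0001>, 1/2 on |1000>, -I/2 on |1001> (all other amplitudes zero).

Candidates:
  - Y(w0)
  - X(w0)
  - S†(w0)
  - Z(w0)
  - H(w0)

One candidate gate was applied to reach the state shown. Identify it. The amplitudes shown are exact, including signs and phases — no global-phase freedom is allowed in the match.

The applied gate was H(w0).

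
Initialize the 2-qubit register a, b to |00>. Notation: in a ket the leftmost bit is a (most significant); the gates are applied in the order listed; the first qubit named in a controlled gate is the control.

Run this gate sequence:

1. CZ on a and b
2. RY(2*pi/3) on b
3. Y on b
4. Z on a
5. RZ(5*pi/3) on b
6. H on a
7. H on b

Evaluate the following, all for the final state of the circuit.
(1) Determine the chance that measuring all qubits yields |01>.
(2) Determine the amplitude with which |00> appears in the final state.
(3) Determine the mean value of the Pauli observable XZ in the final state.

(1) A full measurement returns |01> with probability sqrt(3)/16 + 1/4.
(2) The amplitude on |00> is (-exp(I*pi/6) + sqrt(3)*I)*exp(I*pi/6)/4.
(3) In the final state, XZ has expectation -sqrt(3)/4.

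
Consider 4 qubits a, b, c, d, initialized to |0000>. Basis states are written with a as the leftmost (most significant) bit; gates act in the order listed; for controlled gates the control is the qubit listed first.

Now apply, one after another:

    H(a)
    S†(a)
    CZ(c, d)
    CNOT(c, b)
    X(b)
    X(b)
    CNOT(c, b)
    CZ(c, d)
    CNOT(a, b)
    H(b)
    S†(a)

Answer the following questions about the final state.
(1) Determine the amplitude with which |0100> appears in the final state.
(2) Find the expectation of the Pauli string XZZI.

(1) |0100> carries amplitude 1/2 in the final state.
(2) In the final state, XZZI has expectation -1.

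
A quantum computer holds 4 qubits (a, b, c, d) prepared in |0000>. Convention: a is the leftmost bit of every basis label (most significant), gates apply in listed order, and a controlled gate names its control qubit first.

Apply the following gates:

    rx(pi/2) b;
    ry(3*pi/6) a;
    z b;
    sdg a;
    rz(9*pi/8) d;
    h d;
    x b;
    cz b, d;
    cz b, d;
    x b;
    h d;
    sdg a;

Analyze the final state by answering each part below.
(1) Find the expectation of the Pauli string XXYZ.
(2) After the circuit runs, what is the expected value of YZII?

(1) The expectation value of XXYZ is 0. Key observation: the block from step 6 through step 11 cancels to the identity and can be dropped.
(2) The expectation value of YZII is 0.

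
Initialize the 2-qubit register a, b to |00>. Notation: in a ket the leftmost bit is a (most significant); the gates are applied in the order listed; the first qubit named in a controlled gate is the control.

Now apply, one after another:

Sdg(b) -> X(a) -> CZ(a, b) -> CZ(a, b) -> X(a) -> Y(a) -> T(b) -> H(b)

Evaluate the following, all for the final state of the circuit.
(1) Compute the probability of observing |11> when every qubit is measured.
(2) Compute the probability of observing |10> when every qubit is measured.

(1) The probability of measuring |11> is 1/2. Key observation: the block from step 2 through step 5 cancels to the identity and can be dropped.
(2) Outcome |10> occurs with probability 1/2.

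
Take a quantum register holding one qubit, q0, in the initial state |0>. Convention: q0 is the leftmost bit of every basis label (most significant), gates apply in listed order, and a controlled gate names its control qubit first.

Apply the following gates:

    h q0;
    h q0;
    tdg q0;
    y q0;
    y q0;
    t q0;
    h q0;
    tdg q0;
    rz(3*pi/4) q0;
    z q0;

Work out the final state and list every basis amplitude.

The final amplitudes are -sqrt(2)*exp(5*I*pi/8)/2 on |0>, -sqrt(2)*exp(I*pi/8)/2 on |1>. Key observation: the block from step 2 through step 7 cancels to the identity and can be dropped.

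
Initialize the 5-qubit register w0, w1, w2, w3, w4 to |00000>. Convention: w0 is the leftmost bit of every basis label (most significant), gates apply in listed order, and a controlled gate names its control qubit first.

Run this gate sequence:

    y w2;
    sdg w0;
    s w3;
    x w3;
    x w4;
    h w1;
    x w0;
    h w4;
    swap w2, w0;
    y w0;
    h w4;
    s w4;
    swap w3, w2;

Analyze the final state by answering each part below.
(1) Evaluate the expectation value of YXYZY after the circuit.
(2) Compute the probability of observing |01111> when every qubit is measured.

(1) The observable YXYZY averages to 0.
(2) The probability of measuring |01111> is 1/2.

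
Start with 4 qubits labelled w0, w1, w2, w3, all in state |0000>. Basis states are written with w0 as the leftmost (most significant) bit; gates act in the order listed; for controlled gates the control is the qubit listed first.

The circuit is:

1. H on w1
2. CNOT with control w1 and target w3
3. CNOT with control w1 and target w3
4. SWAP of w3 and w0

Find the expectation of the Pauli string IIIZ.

The observable IIIZ averages to 1. Key observation: the block from step 2 through step 3 cancels to the identity and can be dropped.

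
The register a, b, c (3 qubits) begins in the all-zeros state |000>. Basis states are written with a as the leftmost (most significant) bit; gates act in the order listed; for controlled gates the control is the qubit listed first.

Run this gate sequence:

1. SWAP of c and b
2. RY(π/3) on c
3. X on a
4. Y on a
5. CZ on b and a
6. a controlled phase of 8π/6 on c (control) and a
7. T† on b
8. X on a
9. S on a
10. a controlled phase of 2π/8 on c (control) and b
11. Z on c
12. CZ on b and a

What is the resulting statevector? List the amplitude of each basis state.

The final amplitudes are sqrt(3)/2 on |100>, -1/2 on |101>, and 0 on every other basis state.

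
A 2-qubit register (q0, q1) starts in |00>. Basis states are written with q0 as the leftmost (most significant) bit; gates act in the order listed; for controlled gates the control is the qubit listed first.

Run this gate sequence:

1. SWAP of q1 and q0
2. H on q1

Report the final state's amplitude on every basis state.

The final amplitudes are sqrt(2)/2 on |00>, sqrt(2)/2 on |01>, 0 on |10>, 0 on |11>.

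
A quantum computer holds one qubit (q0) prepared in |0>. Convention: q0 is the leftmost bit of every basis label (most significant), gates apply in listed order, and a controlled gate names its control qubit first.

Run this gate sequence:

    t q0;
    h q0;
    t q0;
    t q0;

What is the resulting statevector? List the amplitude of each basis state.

The final amplitudes are sqrt(2)/2 on |0>, sqrt(2)*I/2 on |1>.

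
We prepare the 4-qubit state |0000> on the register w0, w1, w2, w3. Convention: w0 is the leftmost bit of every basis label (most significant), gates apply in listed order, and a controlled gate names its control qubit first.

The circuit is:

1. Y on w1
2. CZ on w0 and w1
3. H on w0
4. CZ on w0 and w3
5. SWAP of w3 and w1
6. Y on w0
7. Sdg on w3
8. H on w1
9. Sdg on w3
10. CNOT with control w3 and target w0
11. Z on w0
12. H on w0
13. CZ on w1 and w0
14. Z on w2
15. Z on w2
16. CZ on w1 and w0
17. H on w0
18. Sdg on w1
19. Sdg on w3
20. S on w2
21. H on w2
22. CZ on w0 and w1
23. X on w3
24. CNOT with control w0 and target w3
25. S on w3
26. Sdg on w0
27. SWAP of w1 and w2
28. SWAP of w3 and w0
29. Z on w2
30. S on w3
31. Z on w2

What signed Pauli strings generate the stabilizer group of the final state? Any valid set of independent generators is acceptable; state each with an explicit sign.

The stabilizer group can be generated by +XIZY, +IXII, -IIYZ, +ZIIZ, among other valid generating sets. Key observation: the block from step 12 through step 17 cancels to the identity and can be dropped.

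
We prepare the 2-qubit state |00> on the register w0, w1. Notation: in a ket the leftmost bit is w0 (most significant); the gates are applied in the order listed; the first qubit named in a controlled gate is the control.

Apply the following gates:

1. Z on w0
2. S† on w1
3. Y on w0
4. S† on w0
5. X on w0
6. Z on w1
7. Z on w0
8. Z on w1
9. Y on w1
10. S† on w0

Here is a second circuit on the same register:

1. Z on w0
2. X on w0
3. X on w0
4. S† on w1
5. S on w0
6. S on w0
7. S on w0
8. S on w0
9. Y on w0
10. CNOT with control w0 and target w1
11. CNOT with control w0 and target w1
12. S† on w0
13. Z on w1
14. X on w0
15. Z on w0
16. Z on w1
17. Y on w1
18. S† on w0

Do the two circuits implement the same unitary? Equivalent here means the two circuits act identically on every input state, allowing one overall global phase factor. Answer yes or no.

Yes, they are equivalent — the unitaries differ by at most a global phase.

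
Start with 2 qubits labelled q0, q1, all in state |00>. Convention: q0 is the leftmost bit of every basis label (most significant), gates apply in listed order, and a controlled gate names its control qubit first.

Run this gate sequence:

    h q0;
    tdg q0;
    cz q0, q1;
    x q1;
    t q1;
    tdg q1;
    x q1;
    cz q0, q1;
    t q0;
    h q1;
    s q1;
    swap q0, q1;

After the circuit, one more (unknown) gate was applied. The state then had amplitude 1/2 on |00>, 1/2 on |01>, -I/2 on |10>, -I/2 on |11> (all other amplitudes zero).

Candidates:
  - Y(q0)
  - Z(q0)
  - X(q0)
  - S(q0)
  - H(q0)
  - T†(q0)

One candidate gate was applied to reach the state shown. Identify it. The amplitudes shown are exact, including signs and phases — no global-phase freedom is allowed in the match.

The applied gate was Z(q0). Key observation: steps 2-9 multiply out to the identity, so the circuit reduces to the remaining gates.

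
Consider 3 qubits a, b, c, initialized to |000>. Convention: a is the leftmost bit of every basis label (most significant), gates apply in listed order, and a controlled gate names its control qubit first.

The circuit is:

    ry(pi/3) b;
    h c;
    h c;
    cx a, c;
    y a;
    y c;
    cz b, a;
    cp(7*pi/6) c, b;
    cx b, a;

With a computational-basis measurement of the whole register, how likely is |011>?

The probability of measuring |011> is 1/4.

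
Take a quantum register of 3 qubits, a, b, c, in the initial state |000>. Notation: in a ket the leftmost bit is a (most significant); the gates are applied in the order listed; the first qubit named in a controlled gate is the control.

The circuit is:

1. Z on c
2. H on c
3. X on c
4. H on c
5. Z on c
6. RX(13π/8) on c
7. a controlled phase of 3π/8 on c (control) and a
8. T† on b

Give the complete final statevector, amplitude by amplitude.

After the circuit, the state carries amplitude -cos(3*pi/16) on |000>, -I*sin(3*pi/16) on |001>, and 0 on every other basis state. Key observation: gates 2-5 undo each other exactly, leaving only the rest of the circuit to track.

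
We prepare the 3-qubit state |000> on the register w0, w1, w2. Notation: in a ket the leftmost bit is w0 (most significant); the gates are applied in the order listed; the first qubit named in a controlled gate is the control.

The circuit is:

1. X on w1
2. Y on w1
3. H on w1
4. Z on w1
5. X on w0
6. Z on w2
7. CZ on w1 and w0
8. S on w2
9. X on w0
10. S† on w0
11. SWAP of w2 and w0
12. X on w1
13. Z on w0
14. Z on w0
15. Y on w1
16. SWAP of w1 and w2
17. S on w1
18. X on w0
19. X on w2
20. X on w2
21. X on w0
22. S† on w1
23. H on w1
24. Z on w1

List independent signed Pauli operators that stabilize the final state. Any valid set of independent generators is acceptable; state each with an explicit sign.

The final state is stabilized by the group generated by -IXI, -IIX, +ZII; other independent generating sets are equally valid. Key observation: steps 17-22 multiply out to the identity, so the circuit reduces to the remaining gates.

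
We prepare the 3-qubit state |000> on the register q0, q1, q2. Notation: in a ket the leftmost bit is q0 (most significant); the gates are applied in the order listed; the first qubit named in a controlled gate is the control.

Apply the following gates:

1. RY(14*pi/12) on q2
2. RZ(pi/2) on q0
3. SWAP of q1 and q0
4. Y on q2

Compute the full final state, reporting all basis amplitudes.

The resulting statevector has amplitude (-sqrt(6) - sqrt(2))*exp(I*pi/4)/4 on |000>, (-sqrt(6) + sqrt(2))*exp(I*pi/4)/4 on |001>, and 0 on every other basis state.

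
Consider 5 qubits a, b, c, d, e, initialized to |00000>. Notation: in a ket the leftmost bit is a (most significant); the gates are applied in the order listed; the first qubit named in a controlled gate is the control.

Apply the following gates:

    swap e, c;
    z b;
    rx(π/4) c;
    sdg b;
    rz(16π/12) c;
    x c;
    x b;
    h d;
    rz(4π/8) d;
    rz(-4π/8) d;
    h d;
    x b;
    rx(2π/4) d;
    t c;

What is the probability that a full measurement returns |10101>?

The probability of measuring |10101> is 0. Key observation: gates 7-12 undo each other exactly, leaving only the rest of the circuit to track.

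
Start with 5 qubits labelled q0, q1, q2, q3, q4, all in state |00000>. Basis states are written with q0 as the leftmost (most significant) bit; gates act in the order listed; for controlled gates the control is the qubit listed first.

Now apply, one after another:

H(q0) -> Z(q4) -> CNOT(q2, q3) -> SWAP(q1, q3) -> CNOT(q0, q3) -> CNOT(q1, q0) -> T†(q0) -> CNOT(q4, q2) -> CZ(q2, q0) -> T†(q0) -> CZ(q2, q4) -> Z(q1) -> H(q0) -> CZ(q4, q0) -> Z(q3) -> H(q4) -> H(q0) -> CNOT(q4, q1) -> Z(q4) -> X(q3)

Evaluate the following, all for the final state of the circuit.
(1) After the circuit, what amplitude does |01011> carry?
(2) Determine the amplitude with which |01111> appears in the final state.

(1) The amplitude on |01011> is -1/2.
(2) The amplitude on |01111> is 0.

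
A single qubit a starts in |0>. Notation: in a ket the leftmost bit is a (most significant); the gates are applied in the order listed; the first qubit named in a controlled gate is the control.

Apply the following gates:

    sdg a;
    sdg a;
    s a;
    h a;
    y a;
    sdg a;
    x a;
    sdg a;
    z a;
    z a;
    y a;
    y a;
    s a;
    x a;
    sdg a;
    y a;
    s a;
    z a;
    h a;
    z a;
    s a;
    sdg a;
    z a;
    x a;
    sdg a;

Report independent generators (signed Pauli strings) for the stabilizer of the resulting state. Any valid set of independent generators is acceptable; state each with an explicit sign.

One valid set of independent stabilizer generators is +X (any independent generating set of the same group is equally correct).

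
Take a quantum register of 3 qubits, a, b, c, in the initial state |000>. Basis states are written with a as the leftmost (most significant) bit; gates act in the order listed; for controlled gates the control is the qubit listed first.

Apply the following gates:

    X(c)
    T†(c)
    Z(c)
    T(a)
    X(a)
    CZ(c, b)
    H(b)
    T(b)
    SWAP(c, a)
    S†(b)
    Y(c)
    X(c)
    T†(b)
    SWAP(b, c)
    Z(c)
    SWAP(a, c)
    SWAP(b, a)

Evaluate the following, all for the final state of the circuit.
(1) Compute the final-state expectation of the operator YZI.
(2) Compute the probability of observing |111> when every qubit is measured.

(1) In the final state, YZI has expectation 0.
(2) A full measurement returns |111> with probability 1/2.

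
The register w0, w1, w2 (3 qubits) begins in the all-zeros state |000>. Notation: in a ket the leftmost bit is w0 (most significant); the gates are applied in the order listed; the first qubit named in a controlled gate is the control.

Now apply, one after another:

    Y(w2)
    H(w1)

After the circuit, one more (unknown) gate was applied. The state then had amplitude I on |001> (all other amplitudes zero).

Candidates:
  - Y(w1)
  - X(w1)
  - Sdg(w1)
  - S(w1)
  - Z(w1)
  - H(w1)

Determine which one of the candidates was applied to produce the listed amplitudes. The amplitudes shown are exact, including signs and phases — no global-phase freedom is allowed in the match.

The applied gate was H(w1).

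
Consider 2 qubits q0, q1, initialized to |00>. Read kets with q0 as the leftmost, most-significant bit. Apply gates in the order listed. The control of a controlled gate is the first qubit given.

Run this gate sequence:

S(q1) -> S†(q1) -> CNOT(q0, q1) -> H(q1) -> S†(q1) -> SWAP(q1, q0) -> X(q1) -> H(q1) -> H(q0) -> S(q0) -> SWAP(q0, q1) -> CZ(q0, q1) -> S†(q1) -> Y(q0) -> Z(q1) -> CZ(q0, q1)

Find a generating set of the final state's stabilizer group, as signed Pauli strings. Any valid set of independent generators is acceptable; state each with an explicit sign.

One valid set of independent stabilizer generators is +XI, +IY (any independent generating set of the same group is equally correct).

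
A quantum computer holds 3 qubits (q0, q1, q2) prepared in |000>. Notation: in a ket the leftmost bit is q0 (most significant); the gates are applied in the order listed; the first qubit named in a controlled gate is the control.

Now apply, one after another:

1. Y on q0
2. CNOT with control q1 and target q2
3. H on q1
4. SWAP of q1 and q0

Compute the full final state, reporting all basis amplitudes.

After the circuit, the state carries amplitude sqrt(2)*I/2 on |010>, sqrt(2)*I/2 on |110>, and 0 on every other basis state.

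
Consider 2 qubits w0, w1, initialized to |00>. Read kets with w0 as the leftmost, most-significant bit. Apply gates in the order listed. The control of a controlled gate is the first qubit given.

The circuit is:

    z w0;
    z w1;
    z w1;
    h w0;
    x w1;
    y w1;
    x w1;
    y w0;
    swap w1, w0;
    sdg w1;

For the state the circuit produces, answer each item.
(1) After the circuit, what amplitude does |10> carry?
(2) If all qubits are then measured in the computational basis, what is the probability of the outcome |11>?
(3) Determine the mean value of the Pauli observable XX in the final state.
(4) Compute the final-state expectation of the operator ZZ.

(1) The final state's coefficient on |10> equals -sqrt(2)/2.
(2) Outcome |11> occurs with probability 1/2.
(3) The observable XX averages to 0.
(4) In the final state, ZZ has expectation 0.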